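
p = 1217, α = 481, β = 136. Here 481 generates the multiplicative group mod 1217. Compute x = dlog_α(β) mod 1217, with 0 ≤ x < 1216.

773

Baby-step giant-step with m = ceil(sqrt(1216)) = 35.
Baby table (481^j mod 1217 for j=0..34):
  0:1  1:481  2:131  3:944  4:123  5:747  6:292  7:497
  8:525  9:606  10:623  11:281  12:74  13:301  14:1175  15:487
  16:583  17:513  18:919  19:268  20:1123  21:1032  22:1073  23:105
  24:608  25:368  26:543  27:745  28:547  29:235  30:1071  31:360
  32:346  33:914  34:297
Giant step factor: 481^(-35) ≡ 1204 (mod 1217).
Scan 136·1204^i mod 1217 for i = 0, 1, …:
  i=0: 136   i=1: 666   i=2: 1078   i=3: 590
  i=4: 849   i=5: 1133   i=6: 1092   i=7: 408
  i=8: 781   i=9: 800     …   i=21: 21
  i=22: 944
Match at i=22, j=3: x = 22·35 + 3 = 773.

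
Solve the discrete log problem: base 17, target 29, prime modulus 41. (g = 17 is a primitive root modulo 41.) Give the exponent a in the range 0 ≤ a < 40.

39

Successive powers of 17 modulo 41:
  17^0=1  17^1=17  17^2=2  17^3=34  17^4=4  17^5=27
  17^6=8  17^7=13  17^8=16  17^9=26  17^10=32  17^11=11
  17^12=23  17^13=22  17^14=5  17^15=3  17^16=10  17^17=6
  17^18=20  17^19=12  17^20=40  17^21=24  17^22=39  17^23=7
  17^24=37  17^25=14  17^26=33  17^27=28  17^28=25  17^29=15
  17^30=9  17^31=30  17^32=18  17^33=19  17^34=36  17^35=38
  17^36=31  17^37=35  17^38=21  17^39=29
So 17^39 ≡ 29 (mod 41), giving a = 39.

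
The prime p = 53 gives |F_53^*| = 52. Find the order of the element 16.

The order of 16 must divide p − 1 = 52 = 2^2 · 13.
Divisors: 1, 2, 4, 13, 26, 52.
Check each in increasing order: 16^1 ≡ 16;  16^2 ≡ 44;  16^4 ≡ 28;  16^13 ≡ 1.
Smallest exponent giving 1 is 13.

13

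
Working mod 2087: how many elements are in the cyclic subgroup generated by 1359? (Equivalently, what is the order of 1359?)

The order of 1359 must divide p − 1 = 2086 = 2 · 7 · 149.
Divisors: 1, 2, 7, 14, 149, 298, 1043, 2086.
Check each in increasing order: 1359^1 ≡ 1359;  1359^2 ≡ 1973;  1359^7 ≡ 345;  1359^14 ≡ 66;  1359^149 ≡ 485;  1359^298 ≡ 1481;  1359^1043 ≡ 2086;  1359^2086 ≡ 1.
Smallest exponent giving 1 is 2086.

2086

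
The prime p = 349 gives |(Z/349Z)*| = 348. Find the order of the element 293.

87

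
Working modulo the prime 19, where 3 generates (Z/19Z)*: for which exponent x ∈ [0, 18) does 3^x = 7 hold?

Successive powers of 3 modulo 19:
  3^0=1  3^1=3  3^2=9  3^3=8  3^4=5  3^5=15
  3^6=7
So 3^6 ≡ 7 (mod 19), giving x = 6.

6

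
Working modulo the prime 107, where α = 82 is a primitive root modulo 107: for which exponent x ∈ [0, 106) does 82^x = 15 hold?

83

Baby-step giant-step with m = ceil(sqrt(106)) = 11.
Baby table (82^j mod 107 for j=0..10):
  0:1  1:82  2:90  3:104  4:75  5:51  6:9  7:96
  8:61  9:80  10:33
Giant step factor: 82^(-11) ≡ 38 (mod 107).
Scan 15·38^i mod 107 for i = 0, 1, …:
  i=0: 15   i=1: 35   i=2: 46   i=3: 36
  i=4: 84   i=5: 89   i=6: 65   i=7: 9
Match at i=7, j=6: x = 7·11 + 6 = 83.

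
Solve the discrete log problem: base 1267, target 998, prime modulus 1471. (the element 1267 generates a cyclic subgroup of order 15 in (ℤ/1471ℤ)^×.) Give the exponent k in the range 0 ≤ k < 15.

7

Successive powers of 1267 modulo 1471:
  1267^0=1  1267^1=1267  1267^2=428  1267^3=948  1267^4=780  1267^5=1219
  1267^6=1394  1267^7=998
So 1267^7 ≡ 998 (mod 1471), giving k = 7.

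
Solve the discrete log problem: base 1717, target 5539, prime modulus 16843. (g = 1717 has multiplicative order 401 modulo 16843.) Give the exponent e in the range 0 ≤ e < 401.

30

Successive powers of 1717 modulo 16843:
  1717^0=1  1717^1=1717  1717^2=564  1717^3=8337  1717^4=14922  1717^5=2871
  1717^6=11351  1717^7=2316  1717^8=1624  1717^9=9313  1717^10=6414  1717^11=14359
  1717^12=13094  1717^13=13836  1717^14=7782  1717^15=5195  1717^16=9868  1717^17=16141
  1717^18=7362  1717^19=8304  1717^20=8790  1717^21=1102  1717^22=5718  1717^23=15180
  1717^24=7939  1717^25=5276  1717^26=14201  1717^27=11296  1717^28=8939  1717^29=4290
  1717^30=5539
So 1717^30 ≡ 5539 (mod 16843), giving e = 30.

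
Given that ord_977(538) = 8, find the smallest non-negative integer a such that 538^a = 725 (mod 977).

Successive powers of 538 modulo 977:
  538^0=1  538^1=538  538^2=252  538^3=750  538^4=976  538^5=439
  538^6=725
So 538^6 ≡ 725 (mod 977), giving a = 6.

6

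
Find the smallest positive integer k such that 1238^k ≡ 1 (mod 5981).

2990

The order of 1238 must divide p − 1 = 5980 = 2^2 · 5 · 13 · 23.
Divisors: 1, 2, 4, 5, 10, 13, 20, 23, 26, 46, 52, 65, 92, 115, 130, 230, 260, 299, 460, 598, 1196, 1495, 2990, 5980.
Check each in increasing order: 1238^1 ≡ 1238;  1238^2 ≡ 1508;  1238^4 ≡ 1284;  1238^5 ≡ 4627;  1238^10 ≡ 3130;  1238^13 ≡ 2425;  1238^20 ≡ 22;  1238^23 ≡ 361;  1238^26 ≡ 1302;  1238^46 ≡ 4720;  1238^52 ≡ 2581;  1238^65 ≡ 2799;  1238^92 ≡ 5156;  1238^115 ≡ 1225;  1238^130 ≡ 5272;  1238^230 ≡ 5375;  1238^260 ≡ 277;  1238^299 ≡ 2263;  1238^460 ≡ 2395;  1238^598 ≡ 1433;  1238^1196 ≡ 2006;  1238^1495 ≡ 5980;  1238^2990 ≡ 1.
Smallest exponent giving 1 is 2990.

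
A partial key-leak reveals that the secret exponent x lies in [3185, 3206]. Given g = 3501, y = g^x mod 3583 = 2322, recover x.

3198

Compute 3501^3185 mod 3583 = 2959, then multiply by 3501 repeatedly:
  3501^3185=2959  3501^3186=1006  3501^3187=3500  3501^3188=3223  3501^3189=856
  3501^3190=1468  3501^3191=1446  3501^3192=3250  3501^3193=2225  3501^3194=283
  3501^3195=1875  3501^3196=319  3501^3197=2506  3501^3198=2322
Found 2322 at exponent 3198.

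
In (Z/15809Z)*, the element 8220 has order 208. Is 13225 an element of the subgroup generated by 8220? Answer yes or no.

yes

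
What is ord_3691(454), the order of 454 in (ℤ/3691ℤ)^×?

The order of 454 must divide p − 1 = 3690 = 2 · 3^2 · 5 · 41.
Divisors: 1, 2, 3, 5, 6, 9, 10, 15, 18, 30, 41, 45, 82, 90, 123, 205, 246, 369, 410, 615, 738, 1230, 1845, 3690.
Check each in increasing order: 454^1 ≡ 454;  454^2 ≡ 3111;  454^3 ≡ 2432;  454^5 ≡ 3093;  454^6 ≡ 1642;  454^9 ≡ 3373;  454^10 ≡ 3268;  454^15 ≡ 1966;  454^18 ≡ 1467;  454^30 ≡ 679;  454^41 ≡ 2821;  454^45 ≡ 2463;  454^82 ≡ 245;  454^90 ≡ 2056;  454^123 ≡ 928;  454^205 ≡ 2209;  454^246 ≡ 1181;  454^369 ≡ 3432;  454^410 ≡ 179;  454^615 ≡ 474;  454^738 ≡ 643;  454^1230 ≡ 3216;  454^1845 ≡ 1.
Smallest exponent giving 1 is 1845.

1845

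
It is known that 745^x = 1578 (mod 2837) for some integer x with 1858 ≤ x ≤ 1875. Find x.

1858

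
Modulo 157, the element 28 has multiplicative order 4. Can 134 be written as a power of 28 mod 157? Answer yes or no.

⟨28⟩ has order 4; its elements mod 157 are {1, 28, 129, 156}.
134 is not in this set.

no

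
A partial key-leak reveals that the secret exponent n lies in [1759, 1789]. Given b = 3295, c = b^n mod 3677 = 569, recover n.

Compute 3295^1759 mod 3677 = 2763, then multiply by 3295 repeatedly:
  3295^1759=2763  3295^1760=3510  3295^1761=1285  3295^1762=1848  3295^1763=48
  3295^1764=49  3295^1765=3344  3295^1766=2188  3295^1767=2540  3295^1768=448
  3295^1769=1683  3295^1770=569
Found 569 at exponent 1770.

1770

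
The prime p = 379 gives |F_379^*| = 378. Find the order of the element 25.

21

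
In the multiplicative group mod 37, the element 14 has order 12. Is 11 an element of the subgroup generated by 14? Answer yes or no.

11 ∈ ⟨14⟩ iff 11^12 ≡ 1 (mod 37), since |⟨14⟩| = 12.
11^12 mod 37 = 1.
Since 1 = 1, 11 lies in the subgroup.

yes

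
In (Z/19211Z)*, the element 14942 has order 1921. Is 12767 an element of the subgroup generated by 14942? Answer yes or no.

12767 ∈ ⟨14942⟩ iff 12767^1921 ≡ 1 (mod 19211), since |⟨14942⟩| = 1921.
12767^1921 mod 19211 = 2524.
Since 2524 ≠ 1, 12767 does not lie in the subgroup.

no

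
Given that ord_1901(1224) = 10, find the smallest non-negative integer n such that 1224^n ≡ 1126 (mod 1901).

4

Successive powers of 1224 modulo 1901:
  1224^0=1  1224^1=1224  1224^2=188  1224^3=91  1224^4=1126
So 1224^4 ≡ 1126 (mod 1901), giving n = 4.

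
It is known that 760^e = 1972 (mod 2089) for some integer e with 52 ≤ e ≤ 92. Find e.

Compute 760^52 mod 2089 = 366, then multiply by 760 repeatedly:
  760^52=366  760^53=323  760^54=1067  760^55=388  760^56=331
  760^57=880  760^58=320  760^59=876  760^60=1458  760^61=910
  760^62=141  760^63=621  760^64=1935  760^65=2033  760^66=1309
  760^67=476  760^68=363  760^69=132  760^70=48  760^71=967
  760^72=1681  760^73=1181  760^74=1379  760^75=1451  760^76=1857
  760^77=1245  760^78=1972
Found 1972 at exponent 78.

78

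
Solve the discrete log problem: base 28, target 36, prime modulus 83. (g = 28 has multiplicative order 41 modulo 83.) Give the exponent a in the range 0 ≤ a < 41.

Baby-step giant-step with m = ceil(sqrt(41)) = 7.
Baby table (28^j mod 83 for j=0..6):
  0:1  1:28  2:37  3:40  4:41  5:69  6:23
Giant step factor: 28^(-7) ≡ 29 (mod 83).
Scan 36·29^i mod 83 for i = 0, 1, …:
  i=0: 36   i=1: 48   i=2: 64   i=3: 30
  i=4: 40
Match at i=4, j=3: a = 4·7 + 3 = 31.

31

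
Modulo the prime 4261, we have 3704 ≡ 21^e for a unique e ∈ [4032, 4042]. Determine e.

Compute 21^4032 mod 4261 = 4143, then multiply by 21 repeatedly:
  21^4032=4143  21^4033=1783  21^4034=3355  21^4035=2279  21^4036=988
  21^4037=3704
Found 3704 at exponent 4037.

4037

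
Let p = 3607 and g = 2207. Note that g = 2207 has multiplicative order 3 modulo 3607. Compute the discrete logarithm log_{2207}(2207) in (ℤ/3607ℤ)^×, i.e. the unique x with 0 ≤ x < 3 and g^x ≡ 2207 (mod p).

1

Successive powers of 2207 modulo 3607:
  2207^0=1  2207^1=2207
So 2207^1 ≡ 2207 (mod 3607), giving x = 1.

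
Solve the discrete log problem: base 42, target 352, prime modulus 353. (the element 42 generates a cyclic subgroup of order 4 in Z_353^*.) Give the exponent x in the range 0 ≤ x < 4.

2

Successive powers of 42 modulo 353:
  42^0=1  42^1=42  42^2=352
So 42^2 ≡ 352 (mod 353), giving x = 2.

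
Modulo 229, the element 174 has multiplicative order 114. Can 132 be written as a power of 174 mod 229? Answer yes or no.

132 ∈ ⟨174⟩ iff 132^114 ≡ 1 (mod 229), since |⟨174⟩| = 114.
132^114 mod 229 = 1.
Since 1 = 1, 132 lies in the subgroup.

yes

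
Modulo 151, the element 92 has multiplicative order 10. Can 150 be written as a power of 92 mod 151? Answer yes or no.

150 ∈ ⟨92⟩ iff 150^10 ≡ 1 (mod 151), since |⟨92⟩| = 10.
150^10 mod 151 = 1.
Since 1 = 1, 150 lies in the subgroup.

yes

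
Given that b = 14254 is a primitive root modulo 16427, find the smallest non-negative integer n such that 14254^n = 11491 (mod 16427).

Baby-step giant-step with m = ceil(sqrt(16426)) = 129.
Baby table (14254^j mod 16427 for j=0..128):
  0:1  1:14254  2:7380  3:12439  4:8895  5:5744  6:2808  7:9060
  8:8593  9:4910  10:8120  11:14265  12:16331  13:11484  14:14308  15:5027
  16:284  17:7094  18:9691  19:871  20:12849  21:5023  22:8976  23:10428
  24:9216  25:14572  26:6300  27:10218  28:5590  29:8910  30:6003  31:14946
  32:14948  33:10602  34:8935  35:959  36:2322  37:13810  38:2999  39:4692
  40:5451  41:15271  42:15084  43:10760  44:10568  45:682  46:12871  47:6498
  48:7066  49:4827  50:7782  51:9524  52:2368  53:12414  54:13939  55:1941
  56:3946  57:236  58:12836  59:418  60:11598  61:12991  62:8570  63:5608
  64:2650  65:7427  66:8870  67:10788  68:15432  69:10198  70:16196  71:9153
  72:3628  73:1316  74:15057  75:3723  76:8432  77:9796  78:2684  79:15680
  80:13385  81:6612  82:5749  83:8370  84:13106  85:5080  86:104  87:3986
  88:11878  89:12350  90:5168  91:6004  92:12773  93:5901  94:6614  95:1403
  96:6703  97:5130  98:6443  99:11592  100:9602  101:13571  102:13109  103:14988
  104:5817  105:8449  106:5709  107:13155  108:13592  109:330  110:5698  111:4204
  112:14547  113:11344  114:6415  115:6728  116:86  117:10246  118:10454  119:1999
  120:9328  121:1174  122:11510  123:7091  124:16210  125:11585  126:8386  127:11192
  128:8171
Giant step factor: 14254^(-129) ≡ 4533 (mod 16427).
Scan 11491·4533^i mod 16427 for i = 0, 1, …:
  i=0: 11491   i=1: 15113   i=2: 6639   i=3: 323
  i=4: 2156   i=5: 15510   i=6: 15697   i=7: 9164
  i=8: 12956   i=9: 3023     …   i=121: 6524
  i=122: 4692
Match at i=122, j=39: n = 122·129 + 39 = 15777.

15777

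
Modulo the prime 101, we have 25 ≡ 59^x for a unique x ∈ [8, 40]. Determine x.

12

Compute 59^8 mod 101 = 68, then multiply by 59 repeatedly:
  59^8=68  59^9=73  59^10=65  59^11=98  59^12=25
Found 25 at exponent 12.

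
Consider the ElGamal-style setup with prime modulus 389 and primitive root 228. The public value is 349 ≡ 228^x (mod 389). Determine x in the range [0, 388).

155

Baby-step giant-step with m = ceil(sqrt(388)) = 20.
Baby table (228^j mod 389 for j=0..19):
  0:1  1:228  2:247  3:300  4:325  5:190  6:141  7:250
  8:206  9:288  10:312  11:338  12:42  13:240  14:260  15:152
  16:35  17:200  18:87  19:386
Giant step factor: 228^(-20) ≡ 269 (mod 389).
Scan 349·269^i mod 389 for i = 0, 1, …:
  i=0: 349   i=1: 132   i=2: 109   i=3: 146
  i=4: 374   i=5: 244   i=6: 284   i=7: 152
Match at i=7, j=15: x = 7·20 + 15 = 155.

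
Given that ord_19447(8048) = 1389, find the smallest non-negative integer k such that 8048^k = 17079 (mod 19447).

Baby-step giant-step with m = ceil(sqrt(1389)) = 38.
Baby table (8048^j mod 19447 for j=0..37):
  0:1  1:8048  2:11794  3:16752  4:13492  5:11015  6:9294  7:4950
  8:10144  9:406  10:392  11:4402  12:14309  13:13145  14:18727  15:646
  16:6659  17:15147  18:9260  19:3576  20:17535  21:14248  22:8392  23:18832
  24:9465  25:421  26:4430  27:6289  28:12778  29:1608  30:8929  31:3927
  32:3121  33:11731  34:15350  35:9456  36:5777  37:14966
Giant step factor: 8048^(-38) ≡ 892 (mod 19447).
Scan 17079·892^i mod 19447 for i = 0, 1, …:
  i=0: 17079   i=1: 7467   i=2: 9690   i=3: 9012
  i=4: 7093   i=5: 6681   i=6: 8670   i=7: 13181
  i=8: 11464   i=9: 16213     …   i=29: 8032
  i=30: 8048
Match at i=30, j=1: k = 30·38 + 1 = 1141.

1141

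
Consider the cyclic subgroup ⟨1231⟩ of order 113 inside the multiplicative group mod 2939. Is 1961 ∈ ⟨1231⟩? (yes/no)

1961 ∈ ⟨1231⟩ iff 1961^113 ≡ 1 (mod 2939), since |⟨1231⟩| = 113.
1961^113 mod 2939 = 659.
Since 659 ≠ 1, 1961 does not lie in the subgroup.

no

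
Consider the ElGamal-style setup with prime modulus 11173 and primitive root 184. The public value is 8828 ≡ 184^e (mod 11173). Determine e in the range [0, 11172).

Baby-step giant-step with m = ceil(sqrt(11172)) = 106.
Baby table (184^j mod 11173 for j=0..105):
  0:1  1:184  2:337  3:6143  4:1839  5:3186  6:5228  7:1074
  8:7675  9:4402  10:5512  11:8638  12:2826  13:6026  14:2657  15:8449
  16:1569  17:9371  18:3622  19:7241  20:2757  21:4503  22:1750  23:9156
  24:8754  25:1824  26:426  27:173  28:9486  29:2436  30:1304  31:5303
  32:3701  33:10604  34:7034  35:9361  36:1782  37:3871  38:8365  39:8459
  40:3409  41:1568  42:9187  43:3285  44:1098  45:918  46:1317  47:7695
  48:8082  49:1079  50:8595  51:6087  52:2708  53:6660  54:7583  55:9820
  56:8027  57:2132  58:1233  59:3412  60:2120  61:10198  62:10541  63:6615
  64:10476  65:5828  66:10917  67:8761  68:3112  69:2785  70:9655  71:13
  72:2392  73:4381  74:1648  75:1561  76:7899  77:926  78:2789  79:10391
  80:1361  81:4618  82:564  83:3219  84:127  85:1022  86:9280  87:9224
  88:10093  89:2394  90:4749  91:2322  92:2674  93:404  94:7298  95:2072
  96:1366  97:5538  98:2249  99:415  100:9322  101:5779  102:1901  103:3421
  104:3776  105:2058
Giant step factor: 184^(-106) ≡ 6159 (mod 11173).
Scan 8828·6159^i mod 11173 for i = 0, 1, …:
  i=0: 8828   i=1: 3834   i=2: 5057   i=3: 6912
  i=4: 1878   i=5: 2547   i=6: 81   i=7: 7267
  i=8: 9588   i=9: 3187     …   i=100: 7263
  i=101: 7298
Match at i=101, j=94: e = 101·106 + 94 = 10800.

10800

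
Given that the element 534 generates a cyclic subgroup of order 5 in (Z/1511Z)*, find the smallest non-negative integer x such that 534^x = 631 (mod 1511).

4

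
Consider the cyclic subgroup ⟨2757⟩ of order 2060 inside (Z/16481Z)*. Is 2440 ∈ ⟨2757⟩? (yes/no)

2440 ∈ ⟨2757⟩ iff 2440^2060 ≡ 1 (mod 16481), since |⟨2757⟩| = 2060.
2440^2060 mod 16481 = 3851.
Since 3851 ≠ 1, 2440 does not lie in the subgroup.

no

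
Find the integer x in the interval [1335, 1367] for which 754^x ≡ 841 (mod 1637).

Compute 754^1335 mod 1637 = 688, then multiply by 754 repeatedly:
  754^1335=688  754^1336=1460  754^1337=776  754^1338=695  754^1339=190
  754^1340=841
Found 841 at exponent 1340.

1340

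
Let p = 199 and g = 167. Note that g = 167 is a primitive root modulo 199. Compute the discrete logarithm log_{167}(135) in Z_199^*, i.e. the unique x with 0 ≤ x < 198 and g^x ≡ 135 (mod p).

21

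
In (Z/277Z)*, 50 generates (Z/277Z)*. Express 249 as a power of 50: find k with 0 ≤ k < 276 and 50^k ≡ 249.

242

Baby-step giant-step with m = ceil(sqrt(276)) = 17.
Baby table (50^j mod 277 for j=0..16):
  0:1  1:50  2:7  3:73  4:49  5:234  6:66  7:253
  8:185  9:109  10:187  11:209  12:201  13:78  14:22  15:269
  16:154
Giant step factor: 50^(-17) ≡ 183 (mod 277).
Scan 249·183^i mod 277 for i = 0, 1, …:
  i=0: 249   i=1: 139   i=2: 230   i=3: 263
  i=4: 208   i=5: 115   i=6: 270   i=7: 104
  i=8: 196   i=9: 135     …   i=13: 26
  i=14: 49
Match at i=14, j=4: k = 14·17 + 4 = 242.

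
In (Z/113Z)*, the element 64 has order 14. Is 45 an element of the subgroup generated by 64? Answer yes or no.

no

45 ∈ ⟨64⟩ iff 45^14 ≡ 1 (mod 113), since |⟨64⟩| = 14.
45^14 mod 113 = 95.
Since 95 ≠ 1, 45 does not lie in the subgroup.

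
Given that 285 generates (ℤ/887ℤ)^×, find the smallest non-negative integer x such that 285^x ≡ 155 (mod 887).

754

Baby-step giant-step with m = ceil(sqrt(886)) = 30.
Baby table (285^j mod 887 for j=0..29):
  0:1  1:285  2:508  3:199  4:834  5:861  6:573  7:97
  8:148  9:491  10:676  11:181  12:139  13:587  14:539  15:164
  16:616  17:821  18:704  19:178  20:171  21:837  22:829  23:323
  24:694  25:876  26:413  27:621  28:472  29:583
Giant step factor: 285^(-30) ≡ 214 (mod 887).
Scan 155·214^i mod 887 for i = 0, 1, …:
  i=0: 155   i=1: 351   i=2: 606   i=3: 182
  i=4: 807   i=5: 620   i=6: 517   i=7: 650
  i=8: 728   i=9: 567     …   i=24: 808
  i=25: 834
Match at i=25, j=4: x = 25·30 + 4 = 754.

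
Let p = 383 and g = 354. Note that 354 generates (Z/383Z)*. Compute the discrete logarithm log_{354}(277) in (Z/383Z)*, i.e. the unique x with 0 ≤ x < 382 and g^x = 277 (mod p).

Baby-step giant-step with m = ceil(sqrt(382)) = 20.
Baby table (354^j mod 383 for j=0..19):
  0:1  1:354  2:75  3:123  4:263  5:33  6:192  7:177
  8:229  9:253  10:323  11:208  12:96  13:280  14:306  15:318
  16:353  17:104  18:48  19:140
Giant step factor: 354^(-20) ≡ 378 (mod 383).
Scan 277·378^i mod 383 for i = 0, 1, …:
  i=0: 277   i=1: 147   i=2: 31   i=3: 228
  i=4: 9   i=5: 338   i=6: 225   i=7: 24
  i=8: 263
Match at i=8, j=4: x = 8·20 + 4 = 164.

164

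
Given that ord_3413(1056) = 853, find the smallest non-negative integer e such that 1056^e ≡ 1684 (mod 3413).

221

Baby-step giant-step with m = ceil(sqrt(853)) = 30.
Baby table (1056^j mod 3413 for j=0..29):
  0:1  1:1056  2:2498  3:3052  4:1040  5:2667  6:627  7:3403
  8:3092  9:2324  10:197  11:3252  12:634  13:556  14:100  15:3210
  16:651  17:1443  18:1610  19:486  20:1266  21:2413  22:2030  23:316
  24:2635  25:965  26:1966  27:992  28:3174  29:178
Giant step factor: 1056^(-30) ≡ 688 (mod 3413).
Scan 1684·688^i mod 3413 for i = 0, 1, …:
  i=0: 1684   i=1: 1585   i=2: 1733   i=3: 1167
  i=4: 841   i=5: 1811   i=6: 223   i=7: 3252
Match at i=7, j=11: e = 7·30 + 11 = 221.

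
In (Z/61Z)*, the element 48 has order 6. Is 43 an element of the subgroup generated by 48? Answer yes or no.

no

43 ∈ ⟨48⟩ iff 43^6 ≡ 1 (mod 61), since |⟨48⟩| = 6.
43^6 mod 61 = 27.
Since 27 ≠ 1, 43 does not lie in the subgroup.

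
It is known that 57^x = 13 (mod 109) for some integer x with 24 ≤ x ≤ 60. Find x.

49

Compute 57^24 mod 109 = 38, then multiply by 57 repeatedly:
  57^24=38  57^25=95  57^26=74  57^27=76  57^28=81
  57^29=39  57^30=43  57^31=53  57^32=78  57^33=86
  57^34=106  57^35=47  57^36=63  57^37=103  57^38=94
  57^39=17  57^40=97  57^41=79  57^42=34  57^43=85
  57^44=49  57^45=68  57^46=61  57^47=98  57^48=27
  57^49=13
Found 13 at exponent 49.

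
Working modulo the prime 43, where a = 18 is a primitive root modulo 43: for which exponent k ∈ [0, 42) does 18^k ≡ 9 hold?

16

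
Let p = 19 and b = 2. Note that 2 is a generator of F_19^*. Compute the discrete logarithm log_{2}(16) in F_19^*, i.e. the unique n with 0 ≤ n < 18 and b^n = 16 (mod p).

4

Successive powers of 2 modulo 19:
  2^0=1  2^1=2  2^2=4  2^3=8  2^4=16
So 2^4 ≡ 16 (mod 19), giving n = 4.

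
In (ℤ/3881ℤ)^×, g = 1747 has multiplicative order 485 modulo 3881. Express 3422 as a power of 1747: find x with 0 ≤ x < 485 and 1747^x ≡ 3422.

97

Baby-step giant-step with m = ceil(sqrt(485)) = 23.
Baby table (1747^j mod 3881 for j=0..22):
  0:1  1:1747  2:1543  3:2207  4:1796  5:1764  6:194  7:1271
  8:505  9:1248  10:3015  11:688  12:2707  13:2071  14:945  15:1490
  16:2760  17:1518  18:1223  19:2031  20:923  21:1866  22:3743
Giant step factor: 1747^(-23) ≡ 2618 (mod 3881).
Scan 3422·2618^i mod 3881 for i = 0, 1, …:
  i=0: 3422   i=1: 1448   i=2: 3008   i=3: 395
  i=4: 1764
Match at i=4, j=5: x = 4·23 + 5 = 97.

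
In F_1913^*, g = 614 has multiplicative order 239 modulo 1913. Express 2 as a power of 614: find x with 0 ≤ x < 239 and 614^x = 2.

174

Baby-step giant-step with m = ceil(sqrt(239)) = 16.
Baby table (614^j mod 1913 for j=0..15):
  0:1  1:614  2:135  3:631  4:1008  5:1013  6:257  7:932
  8:261  9:1475  10:801  11:173  12:1007  13:399  14:122  15:301
Giant step factor: 614^(-16) ≡ 904 (mod 1913).
Scan 2·904^i mod 1913 for i = 0, 1, …:
  i=0: 2   i=1: 1808   i=2: 730   i=3: 1848
  i=4: 543   i=5: 1144   i=6: 1156   i=7: 526
  i=8: 1080   i=9: 690   i=10: 122
Match at i=10, j=14: x = 10·16 + 14 = 174.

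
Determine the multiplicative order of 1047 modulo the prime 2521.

The order of 1047 must divide p − 1 = 2520 = 2^3 · 3^2 · 5 · 7.
Divisors: 1, 2, 3, 4, 5, 6, 7, 8, 9, 10, 12, 14, 15, 18, 20, 21, 24, 28, 30, 35, 36, 40, 42, 45, 56, 60, 63, 70, 72, 84, 90, 105, 120, 126, 140, 168, 180, 210, 252, 280, 315, 360, 420, 504, 630, 840, 1260, 2520.
Check each in increasing order: 1047^1 ≡ 1047;  1047^2 ≡ 2095;  1047^3 ≡ 195;  1047^4 ≡ 2485;  1047^5 ≡ 123;  1047^6 ≡ 210;  1047^7 ≡ 543;  1047^8 ≡ 1296;  1047^9 ≡ 614;  1047^10 ≡ 3;  1047^12 ≡ 1243;  1047^14 ≡ 2413;  1047^15 ≡ 369;  1047^18 ≡ 1367;  1047^20 ≡ 9;  1047^21 ≡ 1860;  1047^24 ≡ 2197;  1047^28 ≡ 1580;  1047^30 ≡ 27;  1047^35 ≡ 800;  1047^36 ≡ 628;  1047^40 ≡ 81;  1047^42 ≡ 788;  1047^45 ≡ 2400;  1047^56 ≡ 610;  1047^60 ≡ 729;  1047^63 ≡ 979;  1047^70 ≡ 2187;  1047^72 ≡ 1108;  1047^84 ≡ 778;  1047^90 ≡ 2036;  1047^105 ≡ 26;  1047^120 ≡ 2031;  1047^126 ≡ 461;  1047^140 ≡ 632;  1047^168 ≡ 244;  1047^180 ≡ 772;  1047^210 ≡ 676;  1047^252 ≡ 757;  1047^280 ≡ 1106;  1047^315 ≡ 2450;  1047^360 ≡ 1028;  1047^420 ≡ 675;  1047^504 ≡ 782;  1047^630 ≡ 2520;  1047^840 ≡ 1845;  1047^1260 ≡ 1.
Smallest exponent giving 1 is 1260.

1260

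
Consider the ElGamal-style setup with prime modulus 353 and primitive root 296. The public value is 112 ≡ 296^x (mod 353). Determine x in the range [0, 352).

261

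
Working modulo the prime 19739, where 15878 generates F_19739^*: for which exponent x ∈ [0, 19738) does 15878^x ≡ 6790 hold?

Baby-step giant-step with m = ceil(sqrt(19738)) = 141.
Baby table (15878^j mod 19739 for j=0..140):
  0:1  1:15878  2:4376  3:848  4:2546  5:19655  6:8500  7:7457
  8:7724  9:3265  10:7056  11:16343  12:5260  13:2571  14:2086  15:19205
  16:8918  17:12157  18:1165  19:2427  20:5378  21:970  22:5240  23:835
  24:13261  25:2245  26:17215  27:13837  28:8816  29:11199  30:8810  31:14626
  32:2293  33:9538  34:6756  35:10042  36:14973  37:4778  38:8107  39:4927
  40:5249  41:5564  42:13167  43:9877  44:651  45:13081  46:6360  47:19095
  48:19109  49:4533  50:6580  51:18452  52:14618  53:13442  54:14008  55:19711
  56:9413  57:15645  58:15734  59:7668  60:2352  61:18607  62:8333  63:857
  64:7275  65:19561  66:16132  67:10632  68:6968  69:809  70:14952  71:6903
  72:14906  73:6858  74:11000  75:7328  76:12318  77:11192  78:16098  79:3733
  80:16096  81:11455  82:7344  83:9759  84:2252  85:9927  86:4991  87:14752
  88:9282  89:8222  90:14909  91:15014  92:4389  93:9872  94:217  95:10940
  96:2120  97:6365  98:19529  99:1511  100:8773  101:19310  102:18032  103:17640
  104:11249  105:13150  106:16297  107:5215  108:18404  109:2556  110:784  111:12782
  112:15937  113:13445  114:2425  115:13100  116:11957  117:3544  118:15482  119:13429
  120:4984  121:2301  122:18128  123:2286  124:16826  125:15602  126:4106  127:16890
  128:5366  129:7824  130:11945  131:10398  132:2448  133:3253  134:13910  135:3309
  136:14823  137:11497  138:3094  139:15900  140:18129
Giant step factor: 15878^(-141) ≡ 9199 (mod 19739).
Scan 6790·9199^i mod 19739 for i = 0, 1, …:
  i=0: 6790   i=1: 7014   i=2: 14734   i=3: 10092
  i=4: 3791   i=5: 14335   i=6: 11145   i=7: 18228
  i=8: 16306   i=9: 2233     …   i=76: 14926
  i=77: 19529
Match at i=77, j=98: x = 77·141 + 98 = 10955.

10955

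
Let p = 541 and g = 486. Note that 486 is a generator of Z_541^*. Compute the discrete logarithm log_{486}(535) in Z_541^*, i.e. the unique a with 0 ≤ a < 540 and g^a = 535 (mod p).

Baby-step giant-step with m = ceil(sqrt(540)) = 24.
Baby table (486^j mod 541 for j=0..23):
  0:1  1:486  2:320  3:253  4:151  5:351  6:171  7:333
  8:79  9:524  10:394  11:511  12:27  13:138  14:525  15:339
  16:290  17:280  18:289  19:335  20:510  21:82  22:359  23:272
Giant step factor: 486^(-24) ≡ 400 (mod 541).
Scan 535·400^i mod 541 for i = 0, 1, …:
  i=0: 535   i=1: 305   i=2: 275   i=3: 177
  i=4: 470   i=5: 273   i=6: 459   i=7: 201
  i=8: 332   i=9: 255     …   i=17: 497
  i=18: 253
Match at i=18, j=3: a = 18·24 + 3 = 435.

435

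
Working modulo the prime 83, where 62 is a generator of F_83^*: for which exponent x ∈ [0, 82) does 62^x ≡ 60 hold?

11

Successive powers of 62 modulo 83:
  62^0=1  62^1=62  62^2=26  62^3=35  62^4=12  62^5=80
  62^6=63  62^7=5  62^8=61  62^9=47  62^10=9  62^11=60
So 62^11 ≡ 60 (mod 83), giving x = 11.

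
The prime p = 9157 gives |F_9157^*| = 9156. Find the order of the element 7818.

9156

The order of 7818 must divide p − 1 = 9156 = 2^2 · 3 · 7 · 109.
Divisors: 1, 2, 3, 4, 6, 7, 12, 14, 21, 28, 42, 84, 109, 218, 327, 436, 654, 763, 1308, 1526, 2289, 3052, 4578, 9156.
Check each in increasing order: 7818^1 ≡ 7818;  7818^2 ≡ 7306;  7818^3 ≡ 6099;  7818^4 ≡ 1483;  7818^6 ≡ 2067;  7818^7 ≡ 6858;  7818^12 ≡ 5327;  7818^14 ≡ 1812;  7818^21 ≡ 647;  7818^28 ≡ 5138;  7818^42 ≡ 6544;  7818^84 ≡ 5804;  7818^109 ≡ 4370;  7818^218 ≡ 4555;  7818^327 ≡ 7189;  7818^436 ≡ 7420;  7818^654 ≡ 8770;  7818^763 ≡ 2855;  7818^1308 ≡ 3257;  7818^1526 ≡ 1295;  7818^2289 ≡ 6954;  7818^3052 ≡ 1294;  7818^4578 ≡ 9156;  7818^9156 ≡ 1.
Smallest exponent giving 1 is 9156.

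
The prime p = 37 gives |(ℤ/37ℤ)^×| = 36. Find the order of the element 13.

36

The order of 13 must divide p − 1 = 36 = 2^2 · 3^2.
Divisors: 1, 2, 3, 4, 6, 9, 12, 18, 36.
Check each in increasing order: 13^1 ≡ 13;  13^2 ≡ 21;  13^3 ≡ 14;  13^4 ≡ 34;  13^6 ≡ 11;  13^9 ≡ 6;  13^12 ≡ 10;  13^18 ≡ 36;  13^36 ≡ 1.
Smallest exponent giving 1 is 36.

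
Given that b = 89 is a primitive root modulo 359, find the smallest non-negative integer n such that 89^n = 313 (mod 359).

Baby-step giant-step with m = ceil(sqrt(358)) = 19.
Baby table (89^j mod 359 for j=0..18):
  0:1  1:89  2:23  3:252  4:170  5:52  6:320  7:119
  8:180  9:224  10:191  11:126  12:85  13:26  14:160  15:239
  16:90  17:112  18:275
Giant step factor: 89^(-19) ≡ 57 (mod 359).
Scan 313·57^i mod 359 for i = 0, 1, …:
  i=0: 313   i=1: 250   i=2: 249   i=3: 192
  i=4: 174   i=5: 225   i=6: 260   i=7: 101
  i=8: 13   i=9: 23
Match at i=9, j=2: n = 9·19 + 2 = 173.

173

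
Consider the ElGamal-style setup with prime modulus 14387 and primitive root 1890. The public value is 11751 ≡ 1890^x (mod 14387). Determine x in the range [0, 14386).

Baby-step giant-step with m = ceil(sqrt(14386)) = 120.
Baby table (1890^j mod 14387 for j=0..119):
  0:1  1:1890  2:4124  3:10993  4:1942  5:1695  6:9636  7:12485
  8:1970  9:11454  10:10012  11:3775  12:13185  13:1366  14:6467  15:8067
  16:10797  17:5564  18:13450  19:13058  20:5915  21:651  22:7495  23:8742
  24:6104  25:12573  26:10033  27:304  28:13467  29:2027  30:4088  31:501
  32:11735  33:8783  34:11659  35:9013  36:362  37:7991  38:11027  39:8654
  40:12428  41:9336  42:6578  43:2052  44:8177  45:2892  46:13207  47:14172
  48:10873  49:5334  50:10360  51:14080  52:9637  53:14375  54:6094  55:8060
  56:11954  57:5470  58:8434  59:13851  60:8437  61:5134  62:6422  63:9339
  64:12248  65:37  66:12382  67:8718  68:3905  69:14306  70:5167  71:11244
  72:1561  73:955  74:6575  75:10769  76:10192  77:13074  78:7381  79:9087
  80:10739  81:11040  82:4450  83:8492  84:8375  85:3050  86:9700  87:3962
  88:6940  89:10043  90:4817  91:11546  92:11248  93:9121  94:3064  95:7386
  96:4150  97:2585  98:8457  99:14160  100:2580  101:13394  102:7927  103:5163
  104:3684  105:13839  106:144  107:13194  108:3989  109:422  110:6295  111:13888
  112:6432  113:13852  114:10327  115:9258  116:3028  117:11281  118:13943  119:9673
Giant step factor: 1890^(-120) ≡ 3675 (mod 14387).
Scan 11751·3675^i mod 14387 for i = 0, 1, …:
  i=0: 11751   i=1: 9538   i=2: 5418   i=3: 13929
  i=4: 129   i=5: 13691   i=6: 3086   i=7: 4094
  i=8: 11035   i=9: 11059     …   i=80: 9735
  i=81: 10043
Match at i=81, j=89: x = 81·120 + 89 = 9809.

9809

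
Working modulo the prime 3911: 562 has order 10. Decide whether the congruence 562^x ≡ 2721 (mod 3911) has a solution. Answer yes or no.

yes

2721 ∈ ⟨562⟩ iff 2721^10 ≡ 1 (mod 3911), since |⟨562⟩| = 10.
2721^10 mod 3911 = 1.
Since 1 = 1, 2721 lies in the subgroup.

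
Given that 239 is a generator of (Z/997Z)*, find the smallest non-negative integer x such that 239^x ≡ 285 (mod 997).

275

Baby-step giant-step with m = ceil(sqrt(996)) = 32.
Baby table (239^j mod 997 for j=0..31):
  0:1  1:239  2:292  3:995  4:519  5:413  6:4  7:956
  8:171  9:989  10:82  11:655  12:16  13:833  14:684  15:965
  16:328  17:626  18:64  19:341  20:742  21:869  22:315  23:510
  24:256  25:367  26:974  27:485  28:263  29:46  30:27  31:471
Giant step factor: 239^(-32) ≡ 531 (mod 997).
Scan 285·531^i mod 997 for i = 0, 1, …:
  i=0: 285   i=1: 788   i=2: 685   i=3: 827
  i=4: 457   i=5: 396   i=6: 906   i=7: 532
  i=8: 341
Match at i=8, j=19: x = 8·32 + 19 = 275.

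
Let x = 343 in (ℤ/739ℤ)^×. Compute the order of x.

246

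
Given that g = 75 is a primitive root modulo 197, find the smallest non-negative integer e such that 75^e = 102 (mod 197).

55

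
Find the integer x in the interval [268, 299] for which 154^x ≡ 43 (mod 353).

290

Compute 154^268 mod 353 = 109, then multiply by 154 repeatedly:
  154^268=109  154^269=195  154^270=25  154^271=320  154^272=213
  154^273=326  154^274=78  154^275=10  154^276=128  154^277=297
  154^278=201  154^279=243  154^280=4  154^281=263  154^282=260
  154^283=151  154^284=309  154^285=284  154^286=317  154^287=104
  154^288=131  154^289=53  154^290=43
Found 43 at exponent 290.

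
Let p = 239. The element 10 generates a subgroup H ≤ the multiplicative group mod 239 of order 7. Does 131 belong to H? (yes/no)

no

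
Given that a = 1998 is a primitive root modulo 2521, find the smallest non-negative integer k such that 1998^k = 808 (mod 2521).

50

Baby-step giant-step with m = ceil(sqrt(2520)) = 51.
Baby table (1998^j mod 2521 for j=0..50):
  0:1  1:1998  2:1261  3:999  4:1891  5:1760  6:2206  7:880
  8:1103  9:440  10:1812  11:220  12:906  13:110  14:453  15:55
  16:1487  17:1288  18:2004  19:644  20:1002  21:322  22:501  23:161
  24:1511  25:1341  26:2016  27:1931  28:1008  29:2226  30:504  31:1113
  32:252  33:1817  34:126  35:2169  36:63  37:2345  38:1292  39:2433
  40:646  41:2477  42:323  43:2499  44:1422  45:2510  46:711  47:1255
  48:1616  49:1888  50:808
Giant step factor: 1998^(-51) ≡ 916 (mod 2521).
Scan 808·916^i mod 2521 for i = 0, 1, …:
  i=0: 808
Match at i=0, j=50: k = 0·51 + 50 = 50.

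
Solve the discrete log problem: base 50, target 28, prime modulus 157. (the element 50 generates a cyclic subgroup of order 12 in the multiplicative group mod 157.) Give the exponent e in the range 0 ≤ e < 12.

Successive powers of 50 modulo 157:
  50^0=1  50^1=50  50^2=145  50^3=28
So 50^3 ≡ 28 (mod 157), giving e = 3.

3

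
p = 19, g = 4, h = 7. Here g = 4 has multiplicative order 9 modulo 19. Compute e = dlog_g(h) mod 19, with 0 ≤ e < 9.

Successive powers of 4 modulo 19:
  4^0=1  4^1=4  4^2=16  4^3=7
So 4^3 ≡ 7 (mod 19), giving e = 3.

3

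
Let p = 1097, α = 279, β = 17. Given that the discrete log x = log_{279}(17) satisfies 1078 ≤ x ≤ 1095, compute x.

1086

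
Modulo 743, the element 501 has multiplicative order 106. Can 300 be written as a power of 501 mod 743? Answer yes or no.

no

300 ∈ ⟨501⟩ iff 300^106 ≡ 1 (mod 743), since |⟨501⟩| = 106.
300^106 mod 743 = 253.
Since 253 ≠ 1, 300 does not lie in the subgroup.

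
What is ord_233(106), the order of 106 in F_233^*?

The order of 106 must divide p − 1 = 232 = 2^3 · 29.
Divisors: 1, 2, 4, 8, 29, 58, 116, 232.
Check each in increasing order: 106^1 ≡ 106;  106^2 ≡ 52;  106^4 ≡ 141;  106^8 ≡ 76;  106^29 ≡ 136;  106^58 ≡ 89;  106^116 ≡ 232;  106^232 ≡ 1.
Smallest exponent giving 1 is 232.

232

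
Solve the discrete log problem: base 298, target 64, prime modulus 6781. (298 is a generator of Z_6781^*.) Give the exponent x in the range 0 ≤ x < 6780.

Baby-step giant-step with m = ceil(sqrt(6780)) = 83.
Baby table (298^j mod 6781 for j=0..82):
  0:1  1:298  2:651  3:4130  4:3379  5:3354  6:2685  7:6753
  8:5218  9:2115  10:6418  11:322  12:1022  13:6192  14:784  15:3078
  16:1809  17:3383  18:4546  19:5289  20:2930  21:5172  22:1969  23:3596
  24:210  25:1551  26:1090  27:6113  28:4366  29:5897  30:1027  31:901
  32:4039  33:3385  34:5142  35:6591  36:4409  37:5149  38:1896  39:2185
  40:154  41:5206  42:5320  43:5387  44:5010  45:1160  46:6630  47:2469
  48:3414  49:222  50:5127  51:2121  52:1425  53:4228  54:5459  55:6123
  56:565  57:5626  58:1641  59:786  60:3674  61:3111  62:4862  63:4523
  64:5216  65:1519  66:5116  67:5624  68:1045  69:6265  70:2195  71:3134
  72:4935  73:5934  74:5272  75:4645  76:886  77:6350  78:401  79:4221
  80:3373  81:1566  82:5560
Giant step factor: 298^(-83) ≡ 1543 (mod 6781).
Scan 64·1543^i mod 6781 for i = 0, 1, …:
  i=0: 64   i=1: 3818   i=2: 5266   i=3: 1800
  i=4: 3971   i=5: 4010   i=6: 3158   i=7: 4036
  i=8: 2590   i=9: 2361     …   i=19: 3829
  i=20: 1896
Match at i=20, j=38: x = 20·83 + 38 = 1698.

1698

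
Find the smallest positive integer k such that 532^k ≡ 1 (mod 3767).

1883

The order of 532 must divide p − 1 = 3766 = 2 · 7 · 269.
Divisors: 1, 2, 7, 14, 269, 538, 1883, 3766.
Check each in increasing order: 532^1 ≡ 532;  532^2 ≡ 499;  532^7 ≡ 3336;  532^14 ≡ 1178;  532^269 ≡ 743;  532^538 ≡ 2067;  532^1883 ≡ 1.
Smallest exponent giving 1 is 1883.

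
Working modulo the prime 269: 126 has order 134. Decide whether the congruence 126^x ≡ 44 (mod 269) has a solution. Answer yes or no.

yes

44 ∈ ⟨126⟩ iff 44^134 ≡ 1 (mod 269), since |⟨126⟩| = 134.
44^134 mod 269 = 1.
Since 1 = 1, 44 lies in the subgroup.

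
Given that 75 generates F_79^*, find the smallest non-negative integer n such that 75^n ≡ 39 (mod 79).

Successive powers of 75 modulo 79:
  75^0=1  75^1=75  75^2=16  75^3=15  75^4=19  75^5=3
  75^6=67  75^7=48  75^8=45  75^9=57  75^10=9  75^11=43
  75^12=65  75^13=56  75^14=13  75^15=27  75^16=50  75^17=37
  75^18=10  75^19=39
So 75^19 ≡ 39 (mod 79), giving n = 19.

19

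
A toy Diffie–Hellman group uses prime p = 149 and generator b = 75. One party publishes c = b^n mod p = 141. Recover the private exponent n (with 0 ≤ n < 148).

71

Baby-step giant-step with m = ceil(sqrt(148)) = 13.
Baby table (75^j mod 149 for j=0..12):
  0:1  1:75  2:112  3:56  4:28  5:14  6:7  7:78
  8:39  9:94  10:47  11:98  12:49
Giant step factor: 75^(-13) ≡ 146 (mod 149).
Scan 141·146^i mod 149 for i = 0, 1, …:
  i=0: 141   i=1: 24   i=2: 77   i=3: 67
  i=4: 97   i=5: 7
Match at i=5, j=6: n = 5·13 + 6 = 71.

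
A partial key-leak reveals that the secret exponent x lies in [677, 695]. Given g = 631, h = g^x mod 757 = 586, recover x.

Compute 631^677 mod 757 = 276, then multiply by 631 repeatedly:
  631^677=276  631^678=46  631^679=260  631^680=548  631^681=596
  631^682=604  631^683=353  631^684=185  631^685=157  631^686=657
  631^687=488  631^688=586
Found 586 at exponent 688.

688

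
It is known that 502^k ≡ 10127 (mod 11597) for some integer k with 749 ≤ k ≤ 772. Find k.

753

Compute 502^749 mod 11597 = 8071, then multiply by 502 repeatedly:
  502^749=8071  502^750=4289  502^751=7633  502^752=4756  502^753=10127
Found 10127 at exponent 753.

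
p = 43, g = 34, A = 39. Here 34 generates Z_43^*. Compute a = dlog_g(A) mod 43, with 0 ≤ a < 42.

27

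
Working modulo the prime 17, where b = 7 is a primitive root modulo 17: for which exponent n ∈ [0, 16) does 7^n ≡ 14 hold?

11

Successive powers of 7 modulo 17:
  7^0=1  7^1=7  7^2=15  7^3=3  7^4=4  7^5=11
  7^6=9  7^7=12  7^8=16  7^9=10  7^10=2  7^11=14
So 7^11 ≡ 14 (mod 17), giving n = 11.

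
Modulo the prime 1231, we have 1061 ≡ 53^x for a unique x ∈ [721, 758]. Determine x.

750

Compute 53^721 mod 1231 = 545, then multiply by 53 repeatedly:
  53^721=545  53^722=572  53^723=772  53^724=293  53^725=757
  53^726=729  53^727=476  53^728=608  53^729=218  53^730=475
  53^731=555  53^732=1102  53^733=549  53^734=784  53^735=929
  53^736=1228  53^737=1072  53^738=190  53^739=222  53^740=687
  53^741=712  53^742=806  53^743=864  53^744=245  53^745=675
  53^746=76  53^747=335  53^748=521  53^749=531  53^750=1061
Found 1061 at exponent 750.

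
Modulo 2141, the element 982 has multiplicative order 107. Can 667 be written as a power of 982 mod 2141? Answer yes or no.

667 ∈ ⟨982⟩ iff 667^107 ≡ 1 (mod 2141), since |⟨982⟩| = 107.
667^107 mod 2141 = 335.
Since 335 ≠ 1, 667 does not lie in the subgroup.

no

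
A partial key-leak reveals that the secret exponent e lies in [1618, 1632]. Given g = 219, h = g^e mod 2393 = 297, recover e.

Compute 219^1618 mod 2393 = 1819, then multiply by 219 repeatedly:
  219^1618=1819  219^1619=1123  219^1620=1851  219^1621=952  219^1622=297
Found 297 at exponent 1622.

1622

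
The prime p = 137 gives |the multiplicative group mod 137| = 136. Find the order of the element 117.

136

The order of 117 must divide p − 1 = 136 = 2^3 · 17.
Divisors: 1, 2, 4, 8, 17, 34, 68, 136.
Check each in increasing order: 117^1 ≡ 117;  117^2 ≡ 126;  117^4 ≡ 121;  117^8 ≡ 119;  117^17 ≡ 96;  117^34 ≡ 37;  117^68 ≡ 136;  117^136 ≡ 1.
Smallest exponent giving 1 is 136.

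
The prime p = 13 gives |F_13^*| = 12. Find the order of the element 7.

12

The order of 7 must divide p − 1 = 12 = 2^2 · 3.
Divisors: 1, 2, 3, 4, 6, 12.
Check each in increasing order: 7^1 ≡ 7;  7^2 ≡ 10;  7^3 ≡ 5;  7^4 ≡ 9;  7^6 ≡ 12;  7^12 ≡ 1.
Smallest exponent giving 1 is 12.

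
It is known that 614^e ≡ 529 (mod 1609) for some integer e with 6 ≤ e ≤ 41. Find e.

Compute 614^6 mod 1609 = 529, then multiply by 614 repeatedly:
  614^6=529
Found 529 at exponent 6.

6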